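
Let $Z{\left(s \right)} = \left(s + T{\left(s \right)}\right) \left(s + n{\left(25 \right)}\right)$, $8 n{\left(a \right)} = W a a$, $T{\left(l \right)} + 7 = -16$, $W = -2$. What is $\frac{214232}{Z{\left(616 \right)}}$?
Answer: $\frac{856928}{1090527} \approx 0.78579$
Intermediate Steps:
$T{\left(l \right)} = -23$ ($T{\left(l \right)} = -7 - 16 = -23$)
$n{\left(a \right)} = - \frac{a^{2}}{4}$ ($n{\left(a \right)} = \frac{- 2 a a}{8} = \frac{\left(-2\right) a^{2}}{8} = - \frac{a^{2}}{4}$)
$Z{\left(s \right)} = \left(-23 + s\right) \left(- \frac{625}{4} + s\right)$ ($Z{\left(s \right)} = \left(s - 23\right) \left(s - \frac{25^{2}}{4}\right) = \left(-23 + s\right) \left(s - \frac{625}{4}\right) = \left(-23 + s\right) \left(- \frac{625}{4} + s\right)$)
$\frac{214232}{Z{\left(616 \right)}} = \frac{214232}{\frac{14375}{4} + 616^{2} - 110418} = \frac{214232}{\frac{14375}{4} + 379456 - 110418} = \frac{214232}{\frac{1090527}{4}} = 214232 \cdot \frac{4}{1090527} = \frac{856928}{1090527}$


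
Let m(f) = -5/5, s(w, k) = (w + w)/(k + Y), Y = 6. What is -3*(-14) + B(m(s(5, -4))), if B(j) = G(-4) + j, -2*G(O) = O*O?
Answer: 33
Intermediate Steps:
G(O) = -O²/2 (G(O) = -O*O/2 = -O²/2)
s(w, k) = 2*w/(6 + k) (s(w, k) = (w + w)/(k + 6) = (2*w)/(6 + k) = 2*w/(6 + k))
m(f) = -1 (m(f) = -5*⅕ = -1)
B(j) = -8 + j (B(j) = -½*(-4)² + j = -½*16 + j = -8 + j)
-3*(-14) + B(m(s(5, -4))) = -3*(-14) + (-8 - 1) = 42 - 9 = 33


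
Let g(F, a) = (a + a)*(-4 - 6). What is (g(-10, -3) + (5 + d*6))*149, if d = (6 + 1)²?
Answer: 53491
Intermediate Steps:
d = 49 (d = 7² = 49)
g(F, a) = -20*a (g(F, a) = (2*a)*(-10) = -20*a)
(g(-10, -3) + (5 + d*6))*149 = (-20*(-3) + (5 + 49*6))*149 = (60 + (5 + 294))*149 = (60 + 299)*149 = 359*149 = 53491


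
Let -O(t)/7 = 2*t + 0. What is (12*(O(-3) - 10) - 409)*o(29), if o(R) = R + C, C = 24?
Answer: -1325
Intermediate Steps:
o(R) = 24 + R (o(R) = R + 24 = 24 + R)
O(t) = -14*t (O(t) = -7*(2*t + 0) = -14*t)
(12*(O(-3) - 10) - 409)*o(29) = (12*(-14*(-3) - 10) - 409)*(24 + 29) = (12*(42 - 10) - 409)*53 = (12*32 - 409)*53 = (384 - 409)*53 = -25*53 = -1325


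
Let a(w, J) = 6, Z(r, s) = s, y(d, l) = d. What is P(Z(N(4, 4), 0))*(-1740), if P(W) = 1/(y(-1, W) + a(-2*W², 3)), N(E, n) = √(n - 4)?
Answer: -348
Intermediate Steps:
N(E, n) = √(-4 + n)
P(W) = ⅕ (P(W) = 1/(-1 + 6) = 1/5 = ⅕)
P(Z(N(4, 4), 0))*(-1740) = (⅕)*(-1740) = -348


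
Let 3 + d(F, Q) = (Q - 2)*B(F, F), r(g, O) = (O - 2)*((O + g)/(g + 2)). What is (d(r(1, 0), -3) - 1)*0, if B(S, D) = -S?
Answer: 0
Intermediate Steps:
r(g, O) = (-2 + O)*(O + g)/(2 + g) (r(g, O) = (-2 + O)*((O + g)/(2 + g)) = (-2 + O)*(O + g)/(2 + g))
d(F, Q) = -3 - F*(-2 + Q) (d(F, Q) = -3 + (Q - 2)*(-F) = -3 + (-2 + Q)*(-F) = -3 - F*(-2 + Q))
(d(r(1, 0), -3) - 1)*0 = ((-3 + 2*((0² - 2*0 - 2*1 + 0*1)/(2 + 1)) - 1*(0² - 2*0 - 2*1 + 0*1)/(2 + 1)*(-3)) - 1)*0 = ((-3 + 2*((0 + 0 - 2 + 0)/3) - 1*(0 + 0 - 2 + 0)/3*(-3)) - 1)*0 = ((-3 + 2*((⅓)*(-2)) - 1*(⅓)*(-2)*(-3)) - 1)*0 = ((-3 + 2*(-⅔) - 1*(-⅔)*(-3)) - 1)*0 = ((-3 - 4/3 - 2) - 1)*0 = (-19/3 - 1)*0 = -22/3*0 = 0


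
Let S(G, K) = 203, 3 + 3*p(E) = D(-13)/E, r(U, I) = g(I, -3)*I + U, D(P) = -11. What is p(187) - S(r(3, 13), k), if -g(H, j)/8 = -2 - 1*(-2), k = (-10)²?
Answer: -10405/51 ≈ -204.02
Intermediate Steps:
k = 100
g(H, j) = 0 (g(H, j) = -8*(-2 - 1*(-2)) = -8*(-2 + 2) = -8*0 = 0)
r(U, I) = U (r(U, I) = 0*I + U = 0 + U = U)
p(E) = -1 - 11/(3*E) (p(E) = -1 + (-11/E)/3 = -1 - 11/(3*E))
p(187) - S(r(3, 13), k) = (-11/3 - 1*187)/187 - 1*203 = (-11/3 - 187)/187 - 203 = (1/187)*(-572/3) - 203 = -52/51 - 203 = -10405/51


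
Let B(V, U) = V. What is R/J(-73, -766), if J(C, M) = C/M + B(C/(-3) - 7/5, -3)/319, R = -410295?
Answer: -1503858366450/612809 ≈ -2.4540e+6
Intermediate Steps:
J(C, M) = -7/1595 - C/957 + C/M (J(C, M) = C/M + (C/(-3) - 7/5)/319 = C/M + (C*(-⅓) - 7*⅕)*(1/319) = C/M + (-C/3 - 7/5)*(1/319) = C/M + (-7/5 - C/3)*(1/319) = C/M + (-7/1595 - C/957) = -7/1595 - C/957 + C/M)
R/J(-73, -766) = -410295/(-7/1595 - 1/957*(-73) - 73/(-766)) = -410295/(-7/1595 + 73/957 - 73*(-1/766)) = -410295/(-7/1595 + 73/957 + 73/766) = -410295/612809/3665310 = -410295*3665310/612809 = -1503858366450/612809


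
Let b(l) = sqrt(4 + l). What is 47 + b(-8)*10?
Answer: 47 + 20*I ≈ 47.0 + 20.0*I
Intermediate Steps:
47 + b(-8)*10 = 47 + sqrt(4 - 8)*10 = 47 + sqrt(-4)*10 = 47 + (2*I)*10 = 47 + 20*I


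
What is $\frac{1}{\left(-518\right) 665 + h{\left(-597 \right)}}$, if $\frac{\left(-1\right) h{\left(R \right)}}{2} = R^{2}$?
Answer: $- \frac{1}{1057288} \approx -9.4582 \cdot 10^{-7}$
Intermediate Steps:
$h{\left(R \right)} = - 2 R^{2}$
$\frac{1}{\left(-518\right) 665 + h{\left(-597 \right)}} = \frac{1}{\left(-518\right) 665 - 2 \left(-597\right)^{2}} = \frac{1}{-344470 - 712818} = \frac{1}{-1057288} = - \frac{1}{1057288}$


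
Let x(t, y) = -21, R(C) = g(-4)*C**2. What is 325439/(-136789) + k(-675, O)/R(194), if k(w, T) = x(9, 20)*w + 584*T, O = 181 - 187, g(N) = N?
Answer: -50452564235/20592763216 ≈ -2.4500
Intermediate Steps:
O = -6
R(C) = -4*C**2
k(w, T) = -21*w + 584*T
325439/(-136789) + k(-675, O)/R(194) = 325439/(-136789) + (-21*(-675) + 584*(-6))/((-4*194**2)) = 325439*(-1/136789) + (14175 - 3504)/((-4*37636)) = -325439/136789 + 10671/(-150544) = -325439/136789 + 10671*(-1/150544) = -325439/136789 - 10671/150544 = -50452564235/20592763216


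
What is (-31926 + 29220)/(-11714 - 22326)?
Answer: 1353/17020 ≈ 0.079495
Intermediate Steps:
(-31926 + 29220)/(-11714 - 22326) = -2706/(-34040) = -2706*(-1/34040) = 1353/17020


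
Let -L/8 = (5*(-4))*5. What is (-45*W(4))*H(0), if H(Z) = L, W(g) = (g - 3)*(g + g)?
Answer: -288000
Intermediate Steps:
W(g) = 2*g*(-3 + g) (W(g) = (-3 + g)*(2*g) = 2*g*(-3 + g))
L = 800 (L = -8*5*(-4)*5 = -(-160)*5 = -8*(-100) = 800)
H(Z) = 800
(-45*W(4))*H(0) = -90*4*(-3 + 4)*800 = -90*4*800 = -45*8*800 = -360*800 = -288000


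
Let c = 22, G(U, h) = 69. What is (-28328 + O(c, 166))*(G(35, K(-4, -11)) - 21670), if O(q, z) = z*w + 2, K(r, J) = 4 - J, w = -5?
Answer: 629798756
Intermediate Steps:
O(q, z) = 2 - 5*z (O(q, z) = z*(-5) + 2 = -5*z + 2 = 2 - 5*z)
(-28328 + O(c, 166))*(G(35, K(-4, -11)) - 21670) = (-28328 + (2 - 5*166))*(69 - 21670) = (-28328 + (2 - 830))*(-21601) = (-28328 - 828)*(-21601) = -29156*(-21601) = 629798756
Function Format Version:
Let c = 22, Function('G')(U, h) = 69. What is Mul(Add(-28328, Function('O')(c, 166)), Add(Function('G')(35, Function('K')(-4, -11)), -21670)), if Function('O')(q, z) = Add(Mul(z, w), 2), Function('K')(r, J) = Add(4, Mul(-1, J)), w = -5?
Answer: 629798756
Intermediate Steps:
Function('O')(q, z) = Add(2, Mul(-5, z)) (Function('O')(q, z) = Add(Mul(z, -5), 2) = Add(Mul(-5, z), 2) = Add(2, Mul(-5, z)))
Mul(Add(-28328, Function('O')(c, 166)), Add(Function('G')(35, Function('K')(-4, -11)), -21670)) = Mul(Add(-28328, Add(2, Mul(-5, 166))), Add(69, -21670)) = Mul(Add(-28328, Add(2, -830)), -21601) = Mul(Add(-28328, -828), -21601) = Mul(-29156, -21601) = 629798756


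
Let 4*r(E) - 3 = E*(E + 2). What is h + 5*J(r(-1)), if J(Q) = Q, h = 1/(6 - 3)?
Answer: 17/6 ≈ 2.8333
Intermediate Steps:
h = ⅓ (h = 1/3 = ⅓ ≈ 0.33333)
r(E) = ¾ + E*(2 + E)/4 (r(E) = ¾ + (E*(E + 2))/4 = ¾ + (E*(2 + E))/4 = ¾ + E*(2 + E)/4)
h + 5*J(r(-1)) = ⅓ + 5*(¾ + (½)*(-1) + (¼)*(-1)²) = ⅓ + 5*(¾ - ½ + (¼)*1) = ⅓ + 5*(¾ - ½ + ¼) = ⅓ + 5*(½) = ⅓ + 5/2 = 17/6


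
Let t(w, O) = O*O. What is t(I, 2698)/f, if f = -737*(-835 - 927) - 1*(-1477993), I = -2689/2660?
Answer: 7279204/2776587 ≈ 2.6216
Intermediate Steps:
I = -2689/2660 (I = -2689*1/2660 = -2689/2660 ≈ -1.0109)
t(w, O) = O²
f = 2776587 (f = -737*(-1762) + 1477993 = 1298594 + 1477993 = 2776587)
t(I, 2698)/f = 2698²/2776587 = 7279204*(1/2776587) = 7279204/2776587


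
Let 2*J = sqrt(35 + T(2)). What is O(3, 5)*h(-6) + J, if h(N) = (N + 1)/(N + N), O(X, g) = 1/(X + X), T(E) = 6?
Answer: 5/72 + sqrt(41)/2 ≈ 3.2710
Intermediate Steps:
O(X, g) = 1/(2*X)
h(N) = (1 + N)/(2*N) (h(N) = (1 + N)/((2*N)) = (1 + N)*(1/(2*N)) = (1 + N)/(2*N))
J = sqrt(41)/2 (J = sqrt(35 + 6)/2 = sqrt(41)/2 ≈ 3.2016)
O(3, 5)*h(-6) + J = ((1/2)/3)*((1/2)*(1 - 6)/(-6)) + sqrt(41)/2 = ((1/2)*(1/3))*((1/2)*(-1/6)*(-5)) + sqrt(41)/2 = (1/6)*(5/12) + sqrt(41)/2 = 5/72 + sqrt(41)/2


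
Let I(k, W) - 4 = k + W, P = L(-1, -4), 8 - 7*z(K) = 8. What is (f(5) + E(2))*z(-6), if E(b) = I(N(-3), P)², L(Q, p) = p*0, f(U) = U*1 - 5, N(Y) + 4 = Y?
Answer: 0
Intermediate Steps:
N(Y) = -4 + Y
f(U) = -5 + U (f(U) = U - 5 = -5 + U)
z(K) = 0 (z(K) = 8/7 - ⅐*8 = 8/7 - 8/7 = 0)
L(Q, p) = 0
P = 0
I(k, W) = 4 + W + k (I(k, W) = 4 + (k + W) = 4 + (W + k) = 4 + W + k)
E(b) = 9 (E(b) = (4 + 0 + (-4 - 3))² = (4 + 0 - 7)² = (-3)² = 9)
(f(5) + E(2))*z(-6) = ((-5 + 5) + 9)*0 = (0 + 9)*0 = 9*0 = 0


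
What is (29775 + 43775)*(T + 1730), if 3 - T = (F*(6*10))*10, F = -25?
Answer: 1230712150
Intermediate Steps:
T = 15003 (T = 3 - (-150*10)*10 = 3 - (-25*60)*10 = 3 - (-1500)*10 = 3 - 1*(-15000) = 3 + 15000 = 15003)
(29775 + 43775)*(T + 1730) = (29775 + 43775)*(15003 + 1730) = 73550*16733 = 1230712150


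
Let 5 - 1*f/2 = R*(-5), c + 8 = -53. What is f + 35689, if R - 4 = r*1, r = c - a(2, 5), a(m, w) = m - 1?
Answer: 35119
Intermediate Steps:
c = -61 (c = -8 - 53 = -61)
a(m, w) = -1 + m
r = -62 (r = -61 - (-1 + 2) = -61 - 1*1 = -61 - 1 = -62)
R = -58 (R = 4 - 62*1 = 4 - 62 = -58)
f = -570 (f = 10 - (-116)*(-5) = 10 - 2*290 = 10 - 580 = -570)
f + 35689 = -570 + 35689 = 35119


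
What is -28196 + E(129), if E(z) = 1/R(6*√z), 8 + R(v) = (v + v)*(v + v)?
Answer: -523543327/18568 ≈ -28196.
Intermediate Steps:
R(v) = -8 + 4*v² (R(v) = -8 + (v + v)*(v + v) = -8 + (2*v)*(2*v) = -8 + 4*v²)
E(z) = 1/(-8 + 144*z) (E(z) = 1/(-8 + 4*(6*√z)²) = 1/(-8 + 4*(36*z)) = 1/(-8 + 144*z))
-28196 + E(129) = -28196 + 1/(8*(-1 + 18*129)) = -28196 + 1/(8*(-1 + 2322)) = -28196 + (⅛)/2321 = -28196 + (⅛)*(1/2321) = -28196 + 1/18568 = -523543327/18568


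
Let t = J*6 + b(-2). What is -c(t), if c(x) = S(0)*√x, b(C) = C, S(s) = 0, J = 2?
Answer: 0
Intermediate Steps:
t = 10 (t = 2*6 - 2 = 12 - 2 = 10)
c(x) = 0 (c(x) = 0*√x = 0)
-c(t) = -1*0 = 0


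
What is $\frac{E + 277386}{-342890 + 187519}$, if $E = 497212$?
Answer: $- \frac{774598}{155371} \approx -4.9855$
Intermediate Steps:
$\frac{E + 277386}{-342890 + 187519} = \frac{497212 + 277386}{-342890 + 187519} = \frac{774598}{-155371} = 774598 \left(- \frac{1}{155371}\right) = - \frac{774598}{155371}$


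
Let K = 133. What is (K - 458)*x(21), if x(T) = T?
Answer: -6825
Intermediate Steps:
(K - 458)*x(21) = (133 - 458)*21 = -325*21 = -6825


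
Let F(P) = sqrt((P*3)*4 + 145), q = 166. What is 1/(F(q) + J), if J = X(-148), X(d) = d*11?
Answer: -1628/2648247 - sqrt(2137)/2648247 ≈ -0.00063220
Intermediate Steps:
X(d) = 11*d
J = -1628 (J = 11*(-148) = -1628)
F(P) = sqrt(145 + 12*P) (F(P) = sqrt((3*P)*4 + 145) = sqrt(12*P + 145) = sqrt(145 + 12*P))
1/(F(q) + J) = 1/(sqrt(145 + 12*166) - 1628) = 1/(sqrt(145 + 1992) - 1628) = 1/(sqrt(2137) - 1628) = 1/(-1628 + sqrt(2137))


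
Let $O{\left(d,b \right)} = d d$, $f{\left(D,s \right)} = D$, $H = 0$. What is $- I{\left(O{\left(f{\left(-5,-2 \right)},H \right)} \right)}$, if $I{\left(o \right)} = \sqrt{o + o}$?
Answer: $- 5 \sqrt{2} \approx -7.0711$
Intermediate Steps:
$O{\left(d,b \right)} = d^{2}$
$I{\left(o \right)} = \sqrt{2} \sqrt{o}$ ($I{\left(o \right)} = \sqrt{2 o} = \sqrt{2} \sqrt{o}$)
$- I{\left(O{\left(f{\left(-5,-2 \right)},H \right)} \right)} = - \sqrt{2} \sqrt{\left(-5\right)^{2}} = - \sqrt{2} \sqrt{25} = - \sqrt{2} \cdot 5 = - 5 \sqrt{2}$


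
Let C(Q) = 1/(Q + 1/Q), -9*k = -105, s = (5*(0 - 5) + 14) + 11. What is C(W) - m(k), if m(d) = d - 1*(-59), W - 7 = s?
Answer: -10579/150 ≈ -70.527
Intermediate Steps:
s = 0 (s = (5*(-5) + 14) + 11 = (-25 + 14) + 11 = -11 + 11 = 0)
W = 7 (W = 7 + 0 = 7)
k = 35/3 (k = -1/9*(-105) = 35/3 ≈ 11.667)
m(d) = 59 + d (m(d) = d + 59 = 59 + d)
C(W) - m(k) = 7/(1 + 7**2) - (59 + 35/3) = 7/(1 + 49) - 1*212/3 = 7/50 - 212/3 = -10579/150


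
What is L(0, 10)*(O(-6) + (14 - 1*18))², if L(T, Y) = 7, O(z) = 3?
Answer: 7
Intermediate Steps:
L(0, 10)*(O(-6) + (14 - 1*18))² = 7*(3 + (14 - 1*18))² = 7*(3 + (14 - 18))² = 7*(3 - 4)² = 7*(-1)² = 7*1 = 7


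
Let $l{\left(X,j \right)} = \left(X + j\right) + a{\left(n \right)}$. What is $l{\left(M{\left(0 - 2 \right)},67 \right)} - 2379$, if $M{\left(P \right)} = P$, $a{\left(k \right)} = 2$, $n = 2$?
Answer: $-2312$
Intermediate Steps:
$l{\left(X,j \right)} = 2 + X + j$ ($l{\left(X,j \right)} = \left(X + j\right) + 2 = 2 + X + j$)
$l{\left(M{\left(0 - 2 \right)},67 \right)} - 2379 = \left(2 + \left(0 - 2\right) + 67\right) - 2379 = \left(2 - 2 + 67\right) - 2379 = 67 - 2379 = -2312$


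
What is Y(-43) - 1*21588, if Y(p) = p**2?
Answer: -19739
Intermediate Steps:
Y(-43) - 1*21588 = (-43)**2 - 1*21588 = 1849 - 21588 = -19739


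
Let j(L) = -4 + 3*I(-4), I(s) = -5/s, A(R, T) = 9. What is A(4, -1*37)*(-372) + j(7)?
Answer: -13393/4 ≈ -3348.3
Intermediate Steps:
j(L) = -¼ (j(L) = -4 + 3*(-5/(-4)) = -4 + 3*(-5*(-¼)) = -4 + 3*(5/4) = -4 + 15/4 = -¼)
A(4, -1*37)*(-372) + j(7) = 9*(-372) - ¼ = -3348 - ¼ = -13393/4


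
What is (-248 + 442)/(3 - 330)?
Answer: -194/327 ≈ -0.59327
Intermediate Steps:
(-248 + 442)/(3 - 330) = 194/(-327) = 194*(-1/327) = -194/327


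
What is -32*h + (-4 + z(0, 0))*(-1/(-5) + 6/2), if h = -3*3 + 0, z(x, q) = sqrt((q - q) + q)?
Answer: 1376/5 ≈ 275.20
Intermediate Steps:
z(x, q) = sqrt(q) (z(x, q) = sqrt(0 + q) = sqrt(q))
h = -9 (h = -9 + 0 = -9)
-32*h + (-4 + z(0, 0))*(-1/(-5) + 6/2) = -32*(-9) + (-4 + sqrt(0))*(-1/(-5) + 6/2) = 288 + (-4 + 0)*(-1*(-1/5) + 6*(1/2)) = 288 - 4*(1/5 + 3) = 288 - 4*16/5 = 288 - 64/5 = 1376/5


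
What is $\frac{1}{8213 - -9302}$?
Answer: $\frac{1}{17515} \approx 5.7094 \cdot 10^{-5}$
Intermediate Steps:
$\frac{1}{8213 - -9302} = \frac{1}{8213 + 9302} = \frac{1}{17515}$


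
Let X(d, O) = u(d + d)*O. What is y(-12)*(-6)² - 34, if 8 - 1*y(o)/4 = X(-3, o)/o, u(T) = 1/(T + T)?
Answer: 1130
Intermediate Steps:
u(T) = 1/(2*T)
X(d, O) = O/(4*d) (X(d, O) = (1/(2*(d + d)))*O = (1/(2*((2*d))))*O = ((1/(2*d))/2)*O = (1/(4*d))*O = O/(4*d))
y(o) = 97/3 (y(o) = 32 - 4*(¼)*o/(-3)/o = 32 - 4*(¼)*o*(-⅓)/o = 32 - 4*(-o/12)/o = 32 - 4*(-1/12) = 32 + ⅓ = 97/3)
y(-12)*(-6)² - 34 = (97/3)*(-6)² - 34 = (97/3)*36 - 34 = 1164 - 34 = 1130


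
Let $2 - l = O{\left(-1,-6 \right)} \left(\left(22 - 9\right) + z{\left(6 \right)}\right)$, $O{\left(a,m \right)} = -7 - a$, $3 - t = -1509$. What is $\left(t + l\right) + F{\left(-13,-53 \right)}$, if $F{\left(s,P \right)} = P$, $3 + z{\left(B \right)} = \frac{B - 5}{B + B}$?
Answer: $\frac{3043}{2} \approx 1521.5$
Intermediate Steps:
$t = 1512$ ($t = 3 - -1509 = 3 + 1509 = 1512$)
$z{\left(B \right)} = -3 + \frac{-5 + B}{2 B}$ ($z{\left(B \right)} = -3 + \frac{B - 5}{B + B} = -3 + \frac{-5 + B}{2 B}$)
$l = \frac{125}{2}$ ($l = 2 - \left(-7 - -1\right) \left(\left(22 - 9\right) + \frac{5 \left(-1 - 6\right)}{2 \cdot 6}\right) = 2 - \left(-7 + 1\right) \left(13 + \frac{5}{2} \cdot \frac{1}{6} \left(-1 - 6\right)\right) = 2 - - 6 \left(13 + \frac{5}{2} \cdot \frac{1}{6} \left(-7\right)\right) = 2 - - 6 \left(13 - \frac{35}{12}\right) = 2 - \left(-6\right) \frac{121}{12} = 2 - - \frac{121}{2} = 2 + \frac{121}{2} = \frac{125}{2} \approx 62.5$)
$\left(t + l\right) + F{\left(-13,-53 \right)} = \left(1512 + \frac{125}{2}\right) - 53 = \frac{3149}{2} - 53 = \frac{3043}{2}$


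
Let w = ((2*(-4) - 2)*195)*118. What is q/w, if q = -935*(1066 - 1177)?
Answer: -6919/15340 ≈ -0.45104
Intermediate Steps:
w = -230100 (w = ((-8 - 2)*195)*118 = -10*195*118 = -1950*118 = -230100)
q = 103785 (q = -935*(-111) = 103785)
q/w = 103785/(-230100) = 103785*(-1/230100) = -6919/15340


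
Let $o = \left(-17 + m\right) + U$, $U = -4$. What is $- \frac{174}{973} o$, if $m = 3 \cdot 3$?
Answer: $\frac{2088}{973} \approx 2.1459$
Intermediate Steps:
$m = 9$
$o = -12$ ($o = \left(-17 + 9\right) - 4 = -8 - 4 = -12$)
$- \frac{174}{973} o = - \frac{174}{973} \left(-12\right) = \left(-174\right) \frac{1}{973} \left(-12\right) = \left(- \frac{174}{973}\right) \left(-12\right) = \frac{2088}{973}$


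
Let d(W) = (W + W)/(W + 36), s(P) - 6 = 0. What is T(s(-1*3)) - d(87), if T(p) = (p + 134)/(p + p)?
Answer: 1261/123 ≈ 10.252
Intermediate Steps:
s(P) = 6 (s(P) = 6 + 0 = 6)
T(p) = (134 + p)/(2*p) (T(p) = (134 + p)/((2*p)) = (134 + p)*(1/(2*p)) = (134 + p)/(2*p))
d(W) = 2*W/(36 + W) (d(W) = (2*W)/(36 + W) = 2*W/(36 + W))
T(s(-1*3)) - d(87) = (½)*(134 + 6)/6 - 2*87/(36 + 87) = (½)*(⅙)*140 - 2*87/123 = 35/3 - 2*87/123 = 35/3 - 1*58/41 = 35/3 - 58/41 = 1261/123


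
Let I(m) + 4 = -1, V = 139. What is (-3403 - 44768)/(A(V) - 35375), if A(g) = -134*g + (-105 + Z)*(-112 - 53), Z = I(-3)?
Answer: 48171/35851 ≈ 1.3436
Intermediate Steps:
I(m) = -5 (I(m) = -4 - 1 = -5)
Z = -5
A(g) = 18150 - 134*g (A(g) = -134*g + (-105 - 5)*(-112 - 53) = -134*g - 110*(-165) = -134*g + 18150 = 18150 - 134*g)
(-3403 - 44768)/(A(V) - 35375) = (-3403 - 44768)/((18150 - 134*139) - 35375) = -48171/((18150 - 18626) - 35375) = -48171/(-476 - 35375) = -48171/(-35851) = -48171*(-1/35851) = 48171/35851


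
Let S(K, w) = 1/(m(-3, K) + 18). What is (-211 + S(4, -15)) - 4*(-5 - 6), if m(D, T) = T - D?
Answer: -4174/25 ≈ -166.96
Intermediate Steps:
S(K, w) = 1/(21 + K) (S(K, w) = 1/((K - 1*(-3)) + 18) = 1/((K + 3) + 18) = 1/((3 + K) + 18) = 1/(21 + K))
(-211 + S(4, -15)) - 4*(-5 - 6) = (-211 + 1/(21 + 4)) - 4*(-5 - 6) = (-211 + 1/25) - 4*(-11) = (-211 + 1/25) + 44 = -5274/25 + 44 = -4174/25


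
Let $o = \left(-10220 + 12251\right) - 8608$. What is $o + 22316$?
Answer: $15739$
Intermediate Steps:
$o = -6577$ ($o = 2031 - 8608 = -6577$)
$o + 22316 = -6577 + 22316 = 15739$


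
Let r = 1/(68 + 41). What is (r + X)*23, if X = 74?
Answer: 185541/109 ≈ 1702.2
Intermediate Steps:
r = 1/109 ≈ 0.0091743
(r + X)*23 = (1/109 + 74)*23 = (8067/109)*23 = 185541/109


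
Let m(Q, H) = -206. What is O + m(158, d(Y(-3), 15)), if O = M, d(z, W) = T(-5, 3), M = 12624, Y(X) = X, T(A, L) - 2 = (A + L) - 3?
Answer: 12418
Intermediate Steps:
T(A, L) = -1 + A + L (T(A, L) = 2 + ((A + L) - 3) = 2 + (-3 + A + L) = -1 + A + L)
d(z, W) = -3 (d(z, W) = -1 - 5 + 3 = -3)
O = 12624
O + m(158, d(Y(-3), 15)) = 12624 - 206 = 12418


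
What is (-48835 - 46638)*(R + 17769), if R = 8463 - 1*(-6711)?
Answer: -3145167039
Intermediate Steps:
R = 15174 (R = 8463 + 6711 = 15174)
(-48835 - 46638)*(R + 17769) = (-48835 - 46638)*(15174 + 17769) = -95473*32943 = -3145167039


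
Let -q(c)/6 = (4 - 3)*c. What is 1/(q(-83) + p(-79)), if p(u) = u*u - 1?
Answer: 1/6738 ≈ 0.00014841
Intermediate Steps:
p(u) = -1 + u² (p(u) = u² - 1 = -1 + u²)
q(c) = -6*c (q(c) = -6*(4 - 3)*c = -6*c)
1/(q(-83) + p(-79)) = 1/(-6*(-83) + (-1 + (-79)²)) = 1/(498 + (-1 + 6241)) = 1/(498 + 6240) = 1/6738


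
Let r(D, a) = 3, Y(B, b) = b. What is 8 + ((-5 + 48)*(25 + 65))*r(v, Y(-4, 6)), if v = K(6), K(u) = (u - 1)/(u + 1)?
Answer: 11618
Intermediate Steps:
K(u) = (-1 + u)/(1 + u)
v = 5/7 (v = (-1 + 6)/(1 + 6) = 5/7 ≈ 0.71429)
8 + ((-5 + 48)*(25 + 65))*r(v, Y(-4, 6)) = 8 + ((-5 + 48)*(25 + 65))*3 = 8 + (43*90)*3 = 8 + 3870*3 = 8 + 11610 = 11618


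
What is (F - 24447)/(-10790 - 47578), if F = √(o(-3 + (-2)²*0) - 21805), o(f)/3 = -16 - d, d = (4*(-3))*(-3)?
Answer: 8149/19456 - I*√21961/58368 ≈ 0.41884 - 0.0025389*I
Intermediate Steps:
d = 36 (d = -12*(-3) = 36)
o(f) = -156 (o(f) = 3*(-16 - 1*36) = 3*(-16 - 36) = 3*(-52) = -156)
F = I*√21961 (F = √(-156 - 21805) = √(-21961) = I*√21961 ≈ 148.19*I)
(F - 24447)/(-10790 - 47578) = (I*√21961 - 24447)/(-10790 - 47578) = (-24447 + I*√21961)/(-58368) = (-24447 + I*√21961)*(-1/58368) = 8149/19456 - I*√21961/58368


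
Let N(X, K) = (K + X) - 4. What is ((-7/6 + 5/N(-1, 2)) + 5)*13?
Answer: 169/6 ≈ 28.167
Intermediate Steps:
N(X, K) = -4 + K + X
((-7/6 + 5/N(-1, 2)) + 5)*13 = ((-7/6 + 5/(-4 + 2 - 1)) + 5)*13 = ((-7*⅙ + 5/(-3)) + 5)*13 = ((-7/6 + 5*(-⅓)) + 5)*13 = ((-7/6 - 5/3) + 5)*13 = (-17/6 + 5)*13 = (13/6)*13 = 169/6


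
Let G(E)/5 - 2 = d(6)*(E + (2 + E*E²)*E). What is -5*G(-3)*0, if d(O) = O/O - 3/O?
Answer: 0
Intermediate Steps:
d(O) = 1 - 3/O
G(E) = 10 + 5*E/2 + 5*E*(2 + E³)/2 (G(E) = 10 + 5*(((-3 + 6)/6)*(E + (2 + E*E²)*E)) = 10 + 5*(((⅙)*3)*(E + (2 + E³)*E)) = 10 + 5*((E + E*(2 + E³))/2) = 10 + 5*(E/2 + E*(2 + E³)/2) = 10 + (5*E/2 + 5*E*(2 + E³)/2) = 10 + 5*E/2 + 5*E*(2 + E³)/2)
-5*G(-3)*0 = -5*(10 + (5/2)*(-3)⁴ + (15/2)*(-3))*0 = -5*(10 + (5/2)*81 - 45/2)*0 = -5*(10 + 405/2 - 45/2)*0 = -5*190*0 = -950*0 = 0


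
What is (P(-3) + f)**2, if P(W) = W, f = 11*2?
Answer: 361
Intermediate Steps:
f = 22
(P(-3) + f)**2 = (-3 + 22)**2 = 19**2 = 361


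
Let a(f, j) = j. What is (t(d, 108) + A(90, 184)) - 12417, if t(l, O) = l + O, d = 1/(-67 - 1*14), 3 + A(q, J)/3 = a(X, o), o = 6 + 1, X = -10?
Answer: -996058/81 ≈ -12297.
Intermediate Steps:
o = 7
A(q, J) = 12 (A(q, J) = -9 + 3*7 = -9 + 21 = 12)
d = -1/81 (d = 1/(-67 - 14) = 1/(-81) = -1/81 ≈ -0.012346)
t(l, O) = O + l
(t(d, 108) + A(90, 184)) - 12417 = ((108 - 1/81) + 12) - 12417 = (8747/81 + 12) - 12417 = 9719/81 - 12417 = -996058/81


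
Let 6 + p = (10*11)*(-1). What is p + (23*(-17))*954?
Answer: -373130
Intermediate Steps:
p = -116 (p = -6 + (10*11)*(-1) = -6 + 110*(-1) = -6 - 110 = -116)
p + (23*(-17))*954 = -116 + (23*(-17))*954 = -116 - 391*954 = -116 - 373014 = -373130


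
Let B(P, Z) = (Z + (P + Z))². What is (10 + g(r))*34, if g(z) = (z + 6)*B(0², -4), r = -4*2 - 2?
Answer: -8364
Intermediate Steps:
B(P, Z) = (P + 2*Z)²
r = -10 (r = -8 - 2 = -10)
g(z) = 384 + 64*z (g(z) = (z + 6)*(0² + 2*(-4))² = (6 + z)*(0 - 8)² = (6 + z)*(-8)² = (6 + z)*64 = 384 + 64*z)
(10 + g(r))*34 = (10 + (384 + 64*(-10)))*34 = (10 + (384 - 640))*34 = (10 - 256)*34 = -246*34 = -8364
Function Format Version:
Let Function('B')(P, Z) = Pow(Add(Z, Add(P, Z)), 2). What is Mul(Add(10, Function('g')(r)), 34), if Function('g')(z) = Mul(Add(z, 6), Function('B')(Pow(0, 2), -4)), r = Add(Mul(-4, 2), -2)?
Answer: -8364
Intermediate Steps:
Function('B')(P, Z) = Pow(Add(P, Mul(2, Z)), 2)
r = -10 (r = Add(-8, -2) = -10)
Function('g')(z) = Add(384, Mul(64, z)) (Function('g')(z) = Mul(Add(z, 6), Pow(Add(Pow(0, 2), Mul(2, -4)), 2)) = Mul(Add(6, z), Pow(Add(0, -8), 2)) = Mul(Add(6, z), Pow(-8, 2)) = Mul(Add(6, z), 64) = Add(384, Mul(64, z)))
Mul(Add(10, Function('g')(r)), 34) = Mul(Add(10, Add(384, Mul(64, -10))), 34) = Mul(Add(10, Add(384, -640)), 34) = Mul(Add(10, -256), 34) = Mul(-246, 34) = -8364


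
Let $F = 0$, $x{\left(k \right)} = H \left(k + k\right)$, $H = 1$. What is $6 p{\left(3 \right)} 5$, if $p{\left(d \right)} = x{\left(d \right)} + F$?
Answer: $180$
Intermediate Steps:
$x{\left(k \right)} = 2 k$ ($x{\left(k \right)} = 1 \left(k + k\right) = 1 \cdot 2 k = 2 k$)
$p{\left(d \right)} = 2 d$ ($p{\left(d \right)} = 2 d + 0 = 2 d$)
$6 p{\left(3 \right)} 5 = 6 \cdot 2 \cdot 3 \cdot 5 = 6 \cdot 6 \cdot 5 = 36 \cdot 5 = 180$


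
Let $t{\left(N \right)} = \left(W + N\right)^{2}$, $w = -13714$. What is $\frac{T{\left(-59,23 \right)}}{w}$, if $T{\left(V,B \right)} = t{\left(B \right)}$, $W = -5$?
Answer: $- \frac{162}{6857} \approx -0.023625$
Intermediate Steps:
$t{\left(N \right)} = \left(-5 + N\right)^{2}$
$T{\left(V,B \right)} = \left(-5 + B\right)^{2}$
$\frac{T{\left(-59,23 \right)}}{w} = \frac{\left(-5 + 23\right)^{2}}{-13714} = 18^{2} \left(- \frac{1}{13714}\right) = 324 \left(- \frac{1}{13714}\right) = - \frac{162}{6857}$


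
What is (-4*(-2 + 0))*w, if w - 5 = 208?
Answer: 1704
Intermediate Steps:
w = 213 (w = 5 + 208 = 213)
(-4*(-2 + 0))*w = -4*(-2 + 0)*213 = -4*(-2)*213 = 8*213 = 1704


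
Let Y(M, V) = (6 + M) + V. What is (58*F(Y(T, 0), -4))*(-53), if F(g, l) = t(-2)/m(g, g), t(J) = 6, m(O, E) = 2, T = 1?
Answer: -9222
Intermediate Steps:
Y(M, V) = 6 + M + V
F(g, l) = 3 (F(g, l) = 6/2 = 6*(½) = 3)
(58*F(Y(T, 0), -4))*(-53) = (58*3)*(-53) = 174*(-53) = -9222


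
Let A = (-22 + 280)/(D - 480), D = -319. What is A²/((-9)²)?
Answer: 7396/5745609 ≈ 0.0012872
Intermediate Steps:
A = -258/799 (A = (-22 + 280)/(-319 - 480) = 258/(-799) = 258*(-1/799) = -258/799 ≈ -0.32290)
A²/((-9)²) = (-258/799)²/((-9)²) = (66564/638401)/81 = (66564/638401)*(1/81) = 7396/5745609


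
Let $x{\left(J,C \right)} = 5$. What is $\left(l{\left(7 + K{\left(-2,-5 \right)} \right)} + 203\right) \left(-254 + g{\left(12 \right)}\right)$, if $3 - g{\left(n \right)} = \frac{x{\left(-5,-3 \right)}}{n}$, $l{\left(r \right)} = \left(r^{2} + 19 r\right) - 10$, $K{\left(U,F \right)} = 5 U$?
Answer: $- \frac{437465}{12} \approx -36455.0$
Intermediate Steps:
$l{\left(r \right)} = -10 + r^{2} + 19 r$
$g{\left(n \right)} = 3 - \frac{5}{n}$
$\left(l{\left(7 + K{\left(-2,-5 \right)} \right)} + 203\right) \left(-254 + g{\left(12 \right)}\right) = \left(\left(-10 + \left(7 + 5 \left(-2\right)\right)^{2} + 19 \left(7 + 5 \left(-2\right)\right)\right) + 203\right) \left(-254 + \left(3 - \frac{5}{12}\right)\right) = \left(\left(-10 + \left(7 - 10\right)^{2} + 19 \left(7 - 10\right)\right) + 203\right) \left(-254 + \left(3 - \frac{5}{12}\right)\right) = \left(\left(-10 + \left(-3\right)^{2} + 19 \left(-3\right)\right) + 203\right) \left(-254 + \left(3 - \frac{5}{12}\right)\right) = \left(\left(-10 + 9 - 57\right) + 203\right) \left(-254 + \frac{31}{12}\right) = \left(-58 + 203\right) \left(- \frac{3017}{12}\right) = 145 \left(- \frac{3017}{12}\right) = - \frac{437465}{12}$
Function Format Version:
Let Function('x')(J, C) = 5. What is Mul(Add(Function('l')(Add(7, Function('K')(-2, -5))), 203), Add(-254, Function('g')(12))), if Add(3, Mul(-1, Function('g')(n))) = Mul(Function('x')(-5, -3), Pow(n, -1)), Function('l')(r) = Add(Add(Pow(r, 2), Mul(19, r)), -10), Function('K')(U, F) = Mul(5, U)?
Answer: Rational(-437465, 12) ≈ -36455.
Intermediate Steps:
Function('l')(r) = Add(-10, Pow(r, 2), Mul(19, r))
Function('g')(n) = Add(3, Mul(-5, Pow(n, -1))) (Function('g')(n) = Add(3, Mul(-1, Mul(5, Pow(n, -1)))) = Add(3, Mul(-5, Pow(n, -1))))
Mul(Add(Function('l')(Add(7, Function('K')(-2, -5))), 203), Add(-254, Function('g')(12))) = Mul(Add(Add(-10, Pow(Add(7, Mul(5, -2)), 2), Mul(19, Add(7, Mul(5, -2)))), 203), Add(-254, Add(3, Mul(-5, Pow(12, -1))))) = Mul(Add(Add(-10, Pow(Add(7, -10), 2), Mul(19, Add(7, -10))), 203), Add(-254, Add(3, Mul(-5, Rational(1, 12))))) = Mul(Add(Add(-10, Pow(-3, 2), Mul(19, -3)), 203), Add(-254, Add(3, Rational(-5, 12)))) = Mul(Add(Add(-10, 9, -57), 203), Add(-254, Rational(31, 12))) = Mul(Add(-58, 203), Rational(-3017, 12)) = Mul(145, Rational(-3017, 12)) = Rational(-437465, 12)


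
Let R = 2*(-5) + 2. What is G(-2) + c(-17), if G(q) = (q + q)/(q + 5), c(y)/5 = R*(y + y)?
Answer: 4076/3 ≈ 1358.7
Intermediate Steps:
R = -8 (R = -10 + 2 = -8)
c(y) = -80*y (c(y) = 5*(-8*(y + y)) = 5*(-16*y) = -80*y)
G(q) = 2*q/(5 + q) (G(q) = (2*q)/(5 + q) = 2*q/(5 + q))
G(-2) + c(-17) = 2*(-2)/(5 - 2) - 80*(-17) = 2*(-2)/3 + 1360 = 2*(-2)*(⅓) + 1360 = -4/3 + 1360 = 4076/3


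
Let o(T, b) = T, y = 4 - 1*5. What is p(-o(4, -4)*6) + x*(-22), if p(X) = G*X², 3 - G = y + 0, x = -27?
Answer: 2898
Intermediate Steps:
y = -1 (y = 4 - 5 = -1)
G = 4 (G = 3 - (-1 + 0) = 3 - 1*(-1) = 3 + 1 = 4)
p(X) = 4*X²
p(-o(4, -4)*6) + x*(-22) = 4*(-1*4*6)² - 27*(-22) = 4*(-4*6)² + 594 = 4*(-24)² + 594 = 4*576 + 594 = 2304 + 594 = 2898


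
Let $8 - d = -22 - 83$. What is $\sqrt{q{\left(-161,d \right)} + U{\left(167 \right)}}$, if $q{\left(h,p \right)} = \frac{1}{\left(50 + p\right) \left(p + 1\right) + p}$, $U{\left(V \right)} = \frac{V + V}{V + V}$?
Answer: $\frac{2 \sqrt{87380430}}{18695} \approx 1.0$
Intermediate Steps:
$d = 113$ ($d = 8 - \left(-22 - 83\right) = 8 - -105 = 8 + 105 = 113$)
$U{\left(V \right)} = 1$ ($U{\left(V \right)} = \frac{2 V}{2 V} = 2 V \frac{1}{2 V} = 1$)
$q{\left(h,p \right)} = \frac{1}{p + \left(1 + p\right) \left(50 + p\right)}$ ($q{\left(h,p \right)} = \frac{1}{\left(50 + p\right) \left(1 + p\right) + p} = \frac{1}{\left(1 + p\right) \left(50 + p\right) + p} = \frac{1}{p + \left(1 + p\right) \left(50 + p\right)}$)
$\sqrt{q{\left(-161,d \right)} + U{\left(167 \right)}} = \sqrt{\frac{1}{50 + 113^{2} + 52 \cdot 113} + 1} = \sqrt{\frac{1}{50 + 12769 + 5876} + 1} = \sqrt{\frac{1}{18695} + 1} = \sqrt{\frac{18696}{18695}} = \frac{2 \sqrt{87380430}}{18695}$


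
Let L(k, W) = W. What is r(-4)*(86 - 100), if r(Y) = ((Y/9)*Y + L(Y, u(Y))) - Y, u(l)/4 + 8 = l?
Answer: 5320/9 ≈ 591.11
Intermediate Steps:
u(l) = -32 + 4*l
r(Y) = -32 + 3*Y + Y**2/9 (r(Y) = ((Y/9)*Y + (-32 + 4*Y)) - Y = (Y**2/9 + (-32 + 4*Y)) - Y = (-32 + 4*Y + Y**2/9) - Y = -32 + 3*Y + Y**2/9)
r(-4)*(86 - 100) = (-32 + 3*(-4) + (1/9)*(-4)**2)*(86 - 100) = (-32 - 12 + (1/9)*16)*(-14) = (-32 - 12 + 16/9)*(-14) = -380/9*(-14) = 5320/9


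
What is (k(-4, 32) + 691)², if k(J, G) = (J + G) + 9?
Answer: 529984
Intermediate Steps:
k(J, G) = 9 + G + J (k(J, G) = (G + J) + 9 = 9 + G + J)
(k(-4, 32) + 691)² = ((9 + 32 - 4) + 691)² = (37 + 691)² = 728² = 529984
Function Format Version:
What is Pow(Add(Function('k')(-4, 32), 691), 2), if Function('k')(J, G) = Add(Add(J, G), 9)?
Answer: 529984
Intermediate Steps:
Function('k')(J, G) = Add(9, G, J) (Function('k')(J, G) = Add(Add(G, J), 9) = Add(9, G, J))
Pow(Add(Function('k')(-4, 32), 691), 2) = Pow(Add(Add(9, 32, -4), 691), 2) = Pow(Add(37, 691), 2) = Pow(728, 2) = 529984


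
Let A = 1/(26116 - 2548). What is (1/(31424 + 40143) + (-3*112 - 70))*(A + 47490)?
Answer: -32520987959084521/1686691056 ≈ -1.9281e+7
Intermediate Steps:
A = 1/23568 ≈ 4.2430e-5
(1/(31424 + 40143) + (-3*112 - 70))*(A + 47490) = (1/(31424 + 40143) + (-3*112 - 70))*(1/23568 + 47490) = (1/71567 + (-336 - 70))*(1119244321/23568) = (1/71567 - 406)*(1119244321/23568) = -29056201/71567*1119244321/23568 = -32520987959084521/1686691056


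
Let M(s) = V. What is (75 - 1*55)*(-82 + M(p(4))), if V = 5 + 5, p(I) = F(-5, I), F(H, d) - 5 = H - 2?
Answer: -1440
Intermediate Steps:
F(H, d) = 3 + H (F(H, d) = 5 + (H - 2) = 5 + (-2 + H) = 3 + H)
p(I) = -2 (p(I) = 3 - 5 = -2)
V = 10
M(s) = 10
(75 - 1*55)*(-82 + M(p(4))) = (75 - 1*55)*(-82 + 10) = (75 - 55)*(-72) = 20*(-72) = -1440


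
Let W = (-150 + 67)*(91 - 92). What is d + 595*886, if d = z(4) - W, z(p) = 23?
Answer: 527110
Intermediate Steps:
W = 83 (W = -83*(-1) = 83)
d = -60 (d = 23 - 1*83 = 23 - 83 = -60)
d + 595*886 = -60 + 595*886 = -60 + 527170 = 527110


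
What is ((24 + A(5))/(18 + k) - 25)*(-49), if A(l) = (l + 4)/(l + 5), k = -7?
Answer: 122549/110 ≈ 1114.1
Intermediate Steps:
A(l) = (4 + l)/(5 + l)
((24 + A(5))/(18 + k) - 25)*(-49) = ((24 + (4 + 5)/(5 + 5))/(18 - 7) - 25)*(-49) = ((24 + 9/10)/11 - 25)*(-49) = ((24 + (1/10)*9)*(1/11) - 25)*(-49) = ((24 + 9/10)*(1/11) - 25)*(-49) = ((249/10)*(1/11) - 25)*(-49) = (249/110 - 25)*(-49) = -2501/110*(-49) = 122549/110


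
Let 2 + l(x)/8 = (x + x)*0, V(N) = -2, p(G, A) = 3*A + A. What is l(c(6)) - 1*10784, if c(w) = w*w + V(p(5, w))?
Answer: -10800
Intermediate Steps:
p(G, A) = 4*A
c(w) = -2 + w² (c(w) = w*w - 2 = w² - 2 = -2 + w²)
l(x) = -16 (l(x) = -16 + 8*((x + x)*0) = -16 + 8*((2*x)*0) = -16 + 8*0 = -16 + 0 = -16)
l(c(6)) - 1*10784 = -16 - 1*10784 = -16 - 10784 = -10800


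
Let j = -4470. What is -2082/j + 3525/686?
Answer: 2864167/511070 ≈ 5.6043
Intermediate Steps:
-2082/j + 3525/686 = -2082/(-4470) + 3525/686 = -2082*(-1/4470) + 3525*(1/686) = 347/745 + 3525/686 = 2864167/511070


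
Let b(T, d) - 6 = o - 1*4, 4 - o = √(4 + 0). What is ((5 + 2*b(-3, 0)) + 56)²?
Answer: 4761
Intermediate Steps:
o = 2 (o = 4 - √(4 + 0) = 4 - √4 = 4 - 1*2 = 4 - 2 = 2)
b(T, d) = 4 (b(T, d) = 6 + (2 - 1*4) = 6 + (2 - 4) = 6 - 2 = 4)
((5 + 2*b(-3, 0)) + 56)² = ((5 + 2*4) + 56)² = ((5 + 8) + 56)² = (13 + 56)² = 69² = 4761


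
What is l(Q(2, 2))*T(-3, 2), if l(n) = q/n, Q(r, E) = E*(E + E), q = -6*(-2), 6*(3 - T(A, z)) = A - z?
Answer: 23/4 ≈ 5.7500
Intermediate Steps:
T(A, z) = 3 - A/6 + z/6 (T(A, z) = 3 - (A - z)/6 = 3 + (-A/6 + z/6) = 3 - A/6 + z/6)
q = 12
Q(r, E) = 2*E² (Q(r, E) = E*(2*E) = 2*E²)
l(n) = 12/n
l(Q(2, 2))*T(-3, 2) = (12/((2*2²)))*(3 - ⅙*(-3) + (⅙)*2) = (12/((2*4)))*(3 + ½ + ⅓) = (12/8)*(23/6) = (12*(⅛))*(23/6) = (3/2)*(23/6) = 23/4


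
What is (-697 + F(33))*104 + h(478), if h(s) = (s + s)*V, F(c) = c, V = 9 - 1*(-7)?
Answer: -53760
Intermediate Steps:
V = 16 (V = 9 + 7 = 16)
h(s) = 32*s (h(s) = (s + s)*16 = (2*s)*16 = 32*s)
(-697 + F(33))*104 + h(478) = (-697 + 33)*104 + 32*478 = -664*104 + 15296 = -69056 + 15296 = -53760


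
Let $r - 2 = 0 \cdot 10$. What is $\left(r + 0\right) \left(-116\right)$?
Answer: $-232$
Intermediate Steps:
$r = 2$ ($r = 2 + 0 \cdot 10 = 2 + 0 = 2$)
$\left(r + 0\right) \left(-116\right) = \left(2 + 0\right) \left(-116\right) = 2 \left(-116\right) = -232$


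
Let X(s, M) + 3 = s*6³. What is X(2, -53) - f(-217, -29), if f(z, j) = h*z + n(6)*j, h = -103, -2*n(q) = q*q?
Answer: -22444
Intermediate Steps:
n(q) = -q²/2 (n(q) = -q*q/2 = -q²/2)
f(z, j) = -103*z - 18*j (f(z, j) = -103*z + (-½*6²)*j = -103*z + (-½*36)*j = -103*z - 18*j)
X(s, M) = -3 + 216*s (X(s, M) = -3 + s*6³ = -3 + s*216 = -3 + 216*s)
X(2, -53) - f(-217, -29) = (-3 + 216*2) - (-103*(-217) - 18*(-29)) = (-3 + 432) - (22351 + 522) = 429 - 1*22873 = 429 - 22873 = -22444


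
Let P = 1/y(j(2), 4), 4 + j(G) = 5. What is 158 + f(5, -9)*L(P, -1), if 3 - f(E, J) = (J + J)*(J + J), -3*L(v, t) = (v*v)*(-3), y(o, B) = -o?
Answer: -163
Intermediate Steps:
j(G) = 1 (j(G) = -4 + 5 = 1)
P = -1 (P = 1/(-1*1) = 1/(-1) = -1)
L(v, t) = v² (L(v, t) = -v*v*(-3)/3 = -v²*(-3)/3 = -(-1)*v² = v²)
f(E, J) = 3 - 4*J² (f(E, J) = 3 - (J + J)*(J + J) = 3 - 2*J*2*J = 3 - 4*J²)
158 + f(5, -9)*L(P, -1) = 158 + (3 - 4*(-9)²)*(-1)² = 158 + (3 - 4*81)*1 = 158 + (3 - 324)*1 = 158 - 321*1 = 158 - 321 = -163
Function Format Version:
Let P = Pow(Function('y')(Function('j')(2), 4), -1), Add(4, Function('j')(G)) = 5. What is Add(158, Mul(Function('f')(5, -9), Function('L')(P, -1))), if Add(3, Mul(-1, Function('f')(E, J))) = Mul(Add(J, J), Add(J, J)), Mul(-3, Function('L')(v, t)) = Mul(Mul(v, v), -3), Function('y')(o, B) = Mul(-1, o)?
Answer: -163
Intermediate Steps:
Function('j')(G) = 1 (Function('j')(G) = Add(-4, 5) = 1)
P = -1 (P = Pow(Mul(-1, 1), -1) = Pow(-1, -1) = -1)
Function('L')(v, t) = Pow(v, 2) (Function('L')(v, t) = Mul(Rational(-1, 3), Mul(Mul(v, v), -3)) = Mul(Rational(-1, 3), Mul(Pow(v, 2), -3)) = Mul(Rational(-1, 3), Mul(-3, Pow(v, 2))) = Pow(v, 2))
Function('f')(E, J) = Add(3, Mul(-4, Pow(J, 2))) (Function('f')(E, J) = Add(3, Mul(-1, Mul(Add(J, J), Add(J, J)))) = Add(3, Mul(-1, Mul(Mul(2, J), Mul(2, J)))) = Add(3, Mul(-1, Mul(4, Pow(J, 2)))) = Add(3, Mul(-4, Pow(J, 2))))
Add(158, Mul(Function('f')(5, -9), Function('L')(P, -1))) = Add(158, Mul(Add(3, Mul(-4, Pow(-9, 2))), Pow(-1, 2))) = Add(158, Mul(Add(3, Mul(-4, 81)), 1)) = Add(158, Mul(Add(3, -324), 1)) = Add(158, Mul(-321, 1)) = Add(158, -321) = -163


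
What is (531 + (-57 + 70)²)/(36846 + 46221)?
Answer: 700/83067 ≈ 0.0084269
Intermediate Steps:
(531 + (-57 + 70)²)/(36846 + 46221) = (531 + 13²)/83067 = (531 + 169)*(1/83067) = 700*(1/83067) = 700/83067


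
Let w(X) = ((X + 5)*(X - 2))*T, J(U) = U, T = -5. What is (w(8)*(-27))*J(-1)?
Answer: -10530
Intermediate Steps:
w(X) = -5*(-2 + X)*(5 + X) (w(X) = ((X + 5)*(X - 2))*(-5) = ((5 + X)*(-2 + X))*(-5) = ((-2 + X)*(5 + X))*(-5) = -5*(-2 + X)*(5 + X))
(w(8)*(-27))*J(-1) = ((50 - 15*8 - 5*8**2)*(-27))*(-1) = ((50 - 120 - 5*64)*(-27))*(-1) = ((50 - 120 - 320)*(-27))*(-1) = -390*(-27)*(-1) = 10530*(-1) = -10530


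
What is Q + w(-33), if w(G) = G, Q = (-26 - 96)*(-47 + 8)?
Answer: 4725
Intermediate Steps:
Q = 4758 (Q = -122*(-39) = 4758)
Q + w(-33) = 4758 - 33 = 4725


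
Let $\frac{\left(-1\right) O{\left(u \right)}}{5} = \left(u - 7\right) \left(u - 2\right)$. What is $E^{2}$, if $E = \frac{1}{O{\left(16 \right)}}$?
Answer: $\frac{1}{396900} \approx 2.5195 \cdot 10^{-6}$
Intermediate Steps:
$O{\left(u \right)} = - 5 \left(-7 + u\right) \left(-2 + u\right)$ ($O{\left(u \right)} = - 5 \left(u - 7\right) \left(u - 2\right) = - 5 \left(-7 + u\right) \left(-2 + u\right)$)
$E = - \frac{1}{630}$ ($E = \frac{1}{-70 - 5 \cdot 16^{2} + 45 \cdot 16} = \frac{1}{-70 - 1280 + 720} = \frac{1}{-630} = - \frac{1}{630} \approx -0.0015873$)
$E^{2} = \left(- \frac{1}{630}\right)^{2} = \frac{1}{396900}$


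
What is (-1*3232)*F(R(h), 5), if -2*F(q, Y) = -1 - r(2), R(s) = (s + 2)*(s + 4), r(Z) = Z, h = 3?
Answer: -4848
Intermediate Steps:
R(s) = (2 + s)*(4 + s)
F(q, Y) = 3/2 (F(q, Y) = -(-1 - 1*2)/2 = -(-1 - 2)/2 = -½*(-3) = 3/2)
(-1*3232)*F(R(h), 5) = -1*3232*(3/2) = -3232*3/2 = -4848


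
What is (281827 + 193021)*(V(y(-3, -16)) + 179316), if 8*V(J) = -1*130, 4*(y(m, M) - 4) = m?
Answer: 85140127688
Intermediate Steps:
y(m, M) = 4 + m/4
V(J) = -65/4 (V(J) = (-1*130)/8 = (1/8)*(-130) = -65/4)
(281827 + 193021)*(V(y(-3, -16)) + 179316) = (281827 + 193021)*(-65/4 + 179316) = 474848*(717199/4) = 85140127688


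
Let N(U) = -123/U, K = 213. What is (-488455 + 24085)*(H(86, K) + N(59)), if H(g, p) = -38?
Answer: 1098235050/59 ≈ 1.8614e+7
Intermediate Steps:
(-488455 + 24085)*(H(86, K) + N(59)) = (-488455 + 24085)*(-38 - 123/59) = -464370*(-38 - 123*1/59) = -464370*(-38 - 123/59) = -464370*(-2365/59) = 1098235050/59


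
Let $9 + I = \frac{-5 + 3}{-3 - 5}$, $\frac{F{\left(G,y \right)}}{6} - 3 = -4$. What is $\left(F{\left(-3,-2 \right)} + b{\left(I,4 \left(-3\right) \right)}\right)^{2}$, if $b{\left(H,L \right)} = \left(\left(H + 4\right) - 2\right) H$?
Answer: $\frac{720801}{256} \approx 2815.6$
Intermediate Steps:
$F{\left(G,y \right)} = -6$ ($F{\left(G,y \right)} = 18 + 6 \left(-4\right) = 18 - 24 = -6$)
$I = - \frac{35}{4}$ ($I = -9 + \frac{-5 + 3}{-3 - 5} = -9 - \frac{2}{-8} = -9 - - \frac{1}{4} = -9 + \frac{1}{4} = - \frac{35}{4} \approx -8.75$)
$b{\left(H,L \right)} = H \left(2 + H\right)$ ($b{\left(H,L \right)} = \left(\left(4 + H\right) - 2\right) H = \left(2 + H\right) H = H \left(2 + H\right)$)
$\left(F{\left(-3,-2 \right)} + b{\left(I,4 \left(-3\right) \right)}\right)^{2} = \left(-6 - \frac{35 \left(2 - \frac{35}{4}\right)}{4}\right)^{2} = \left(-6 - - \frac{945}{16}\right)^{2} = \left(-6 + \frac{945}{16}\right)^{2} = \left(\frac{849}{16}\right)^{2} = \frac{720801}{256}$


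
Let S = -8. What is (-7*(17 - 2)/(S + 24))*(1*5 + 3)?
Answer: -105/2 ≈ -52.500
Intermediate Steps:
(-7*(17 - 2)/(S + 24))*(1*5 + 3) = (-7*(17 - 2)/(-8 + 24))*(1*5 + 3) = (-105/16)*(5 + 3) = -105/16*8 = -105/2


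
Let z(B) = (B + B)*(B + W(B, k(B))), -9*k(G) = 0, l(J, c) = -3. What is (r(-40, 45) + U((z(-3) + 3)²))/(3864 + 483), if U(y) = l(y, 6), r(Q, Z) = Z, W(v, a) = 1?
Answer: 2/207 ≈ 0.0096618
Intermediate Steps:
k(G) = 0 (k(G) = -⅑*0 = 0)
z(B) = 2*B*(1 + B) (z(B) = (B + B)*(B + 1) = (2*B)*(1 + B) = 2*B*(1 + B))
U(y) = -3
(r(-40, 45) + U((z(-3) + 3)²))/(3864 + 483) = (45 - 3)/(3864 + 483) = 42/4347 = 42*(1/4347) = 2/207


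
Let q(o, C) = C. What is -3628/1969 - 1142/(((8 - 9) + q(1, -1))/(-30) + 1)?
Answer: -16893509/15752 ≈ -1072.5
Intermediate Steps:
-3628/1969 - 1142/(((8 - 9) + q(1, -1))/(-30) + 1) = -3628/1969 - 1142/(((8 - 9) - 1)/(-30) + 1) = -3628*1/1969 - 1142/((-1 - 1)*(-1/30) + 1) = -3628/1969 - 1142/(-2*(-1/30) + 1) = -3628/1969 - 1142/(1/15 + 1) = -3628/1969 - 1142/16/15 = -3628/1969 - 1142*15/16 = -3628/1969 - 8565/8 = -16893509/15752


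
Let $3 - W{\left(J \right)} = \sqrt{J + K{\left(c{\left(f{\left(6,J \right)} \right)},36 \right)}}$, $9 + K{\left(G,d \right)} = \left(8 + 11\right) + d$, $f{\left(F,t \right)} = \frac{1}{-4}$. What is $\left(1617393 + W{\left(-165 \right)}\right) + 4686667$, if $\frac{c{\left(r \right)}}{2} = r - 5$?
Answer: $6304063 - i \sqrt{119} \approx 6.3041 \cdot 10^{6} - 10.909 i$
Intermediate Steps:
$f{\left(F,t \right)} = - \frac{1}{4}$
$c{\left(r \right)} = -10 + 2 r$ ($c{\left(r \right)} = 2 \left(r - 5\right) = 2 \left(-5 + r\right) = -10 + 2 r$)
$K{\left(G,d \right)} = 10 + d$ ($K{\left(G,d \right)} = -9 + \left(\left(8 + 11\right) + d\right) = -9 + \left(19 + d\right) = 10 + d$)
$W{\left(J \right)} = 3 - \sqrt{46 + J}$ ($W{\left(J \right)} = 3 - \sqrt{J + \left(10 + 36\right)} = 3 - \sqrt{J + 46} = 3 - \sqrt{46 + J}$)
$\left(1617393 + W{\left(-165 \right)}\right) + 4686667 = \left(1617393 + \left(3 - \sqrt{46 - 165}\right)\right) + 4686667 = \left(1617393 + \left(3 - \sqrt{-119}\right)\right) + 4686667 = \left(1617393 + \left(3 - i \sqrt{119}\right)\right) + 4686667 = \left(1617396 - i \sqrt{119}\right) + 4686667 = 6304063 - i \sqrt{119}$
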